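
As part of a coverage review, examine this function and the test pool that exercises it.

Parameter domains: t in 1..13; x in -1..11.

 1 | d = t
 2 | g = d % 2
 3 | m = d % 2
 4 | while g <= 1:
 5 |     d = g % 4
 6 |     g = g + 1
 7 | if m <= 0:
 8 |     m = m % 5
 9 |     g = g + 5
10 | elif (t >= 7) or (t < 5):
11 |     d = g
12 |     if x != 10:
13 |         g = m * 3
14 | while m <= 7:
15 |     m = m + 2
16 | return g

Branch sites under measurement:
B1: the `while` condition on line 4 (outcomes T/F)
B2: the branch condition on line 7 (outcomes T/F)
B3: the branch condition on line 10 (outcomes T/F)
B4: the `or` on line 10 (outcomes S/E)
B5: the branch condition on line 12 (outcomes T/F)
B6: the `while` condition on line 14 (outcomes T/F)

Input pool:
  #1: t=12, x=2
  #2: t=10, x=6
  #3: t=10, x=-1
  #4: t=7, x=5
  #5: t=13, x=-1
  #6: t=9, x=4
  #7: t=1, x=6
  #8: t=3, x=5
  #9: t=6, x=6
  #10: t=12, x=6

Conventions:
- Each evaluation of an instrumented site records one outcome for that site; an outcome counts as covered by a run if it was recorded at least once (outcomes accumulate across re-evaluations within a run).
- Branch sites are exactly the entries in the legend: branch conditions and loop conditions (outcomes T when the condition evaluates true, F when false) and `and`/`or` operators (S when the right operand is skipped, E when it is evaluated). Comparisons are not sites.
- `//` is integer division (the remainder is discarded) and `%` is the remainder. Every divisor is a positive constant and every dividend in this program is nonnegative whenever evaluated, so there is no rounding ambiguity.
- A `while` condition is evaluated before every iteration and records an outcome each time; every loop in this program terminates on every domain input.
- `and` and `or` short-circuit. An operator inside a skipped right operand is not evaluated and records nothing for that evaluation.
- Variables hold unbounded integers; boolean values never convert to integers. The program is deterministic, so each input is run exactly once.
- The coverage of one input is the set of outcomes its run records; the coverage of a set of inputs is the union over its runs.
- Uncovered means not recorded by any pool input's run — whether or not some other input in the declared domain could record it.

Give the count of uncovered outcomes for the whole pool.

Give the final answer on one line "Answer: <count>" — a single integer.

#1 (t=12, x=2) -> B1->T, B1->T, B1->F, B2->T, B6->T, B6->T, B6->T, B6->T, B6->F; covered: B1=T, B1=F, B2=T, B6=T, B6=F
#2 (t=10, x=6) -> B1->T, B1->T, B1->F, B2->T, B6->T, B6->T, B6->T, B6->T, B6->F; covered: B1=T, B1=F, B2=T, B6=T, B6=F
#3 (t=10, x=-1) -> B1->T, B1->T, B1->F, B2->T, B6->T, B6->T, B6->T, B6->T, B6->F; covered: B1=T, B1=F, B2=T, B6=T, B6=F
#4 (t=7, x=5) -> B1->T, B1->F, B2->F, B4->S, B3->T, B5->T, B6->T, B6->T, B6->T, B6->T, B6->F; covered: B1=T, B1=F, B2=F, B3=T, B4=S, B5=T, B6=T, B6=F
#5 (t=13, x=-1) -> B1->T, B1->F, B2->F, B4->S, B3->T, B5->T, B6->T, B6->T, B6->T, B6->T, B6->F; covered: B1=T, B1=F, B2=F, B3=T, B4=S, B5=T, B6=T, B6=F
#6 (t=9, x=4) -> B1->T, B1->F, B2->F, B4->S, B3->T, B5->T, B6->T, B6->T, B6->T, B6->T, B6->F; covered: B1=T, B1=F, B2=F, B3=T, B4=S, B5=T, B6=T, B6=F
#7 (t=1, x=6) -> B1->T, B1->F, B2->F, B4->E, B3->T, B5->T, B6->T, B6->T, B6->T, B6->T, B6->F; covered: B1=T, B1=F, B2=F, B3=T, B4=E, B5=T, B6=T, B6=F
#8 (t=3, x=5) -> B1->T, B1->F, B2->F, B4->E, B3->T, B5->T, B6->T, B6->T, B6->T, B6->T, B6->F; covered: B1=T, B1=F, B2=F, B3=T, B4=E, B5=T, B6=T, B6=F
#9 (t=6, x=6) -> B1->T, B1->T, B1->F, B2->T, B6->T, B6->T, B6->T, B6->T, B6->F; covered: B1=T, B1=F, B2=T, B6=T, B6=F
#10 (t=12, x=6) -> B1->T, B1->T, B1->F, B2->T, B6->T, B6->T, B6->T, B6->T, B6->F; covered: B1=T, B1=F, B2=T, B6=T, B6=F
union over the pool: B1=T, B1=F, B2=T, B2=F, B3=T, B4=S, B4=E, B5=T, B6=T, B6=F
uncovered (2 of 12): B3=F, B5=F

Answer: 2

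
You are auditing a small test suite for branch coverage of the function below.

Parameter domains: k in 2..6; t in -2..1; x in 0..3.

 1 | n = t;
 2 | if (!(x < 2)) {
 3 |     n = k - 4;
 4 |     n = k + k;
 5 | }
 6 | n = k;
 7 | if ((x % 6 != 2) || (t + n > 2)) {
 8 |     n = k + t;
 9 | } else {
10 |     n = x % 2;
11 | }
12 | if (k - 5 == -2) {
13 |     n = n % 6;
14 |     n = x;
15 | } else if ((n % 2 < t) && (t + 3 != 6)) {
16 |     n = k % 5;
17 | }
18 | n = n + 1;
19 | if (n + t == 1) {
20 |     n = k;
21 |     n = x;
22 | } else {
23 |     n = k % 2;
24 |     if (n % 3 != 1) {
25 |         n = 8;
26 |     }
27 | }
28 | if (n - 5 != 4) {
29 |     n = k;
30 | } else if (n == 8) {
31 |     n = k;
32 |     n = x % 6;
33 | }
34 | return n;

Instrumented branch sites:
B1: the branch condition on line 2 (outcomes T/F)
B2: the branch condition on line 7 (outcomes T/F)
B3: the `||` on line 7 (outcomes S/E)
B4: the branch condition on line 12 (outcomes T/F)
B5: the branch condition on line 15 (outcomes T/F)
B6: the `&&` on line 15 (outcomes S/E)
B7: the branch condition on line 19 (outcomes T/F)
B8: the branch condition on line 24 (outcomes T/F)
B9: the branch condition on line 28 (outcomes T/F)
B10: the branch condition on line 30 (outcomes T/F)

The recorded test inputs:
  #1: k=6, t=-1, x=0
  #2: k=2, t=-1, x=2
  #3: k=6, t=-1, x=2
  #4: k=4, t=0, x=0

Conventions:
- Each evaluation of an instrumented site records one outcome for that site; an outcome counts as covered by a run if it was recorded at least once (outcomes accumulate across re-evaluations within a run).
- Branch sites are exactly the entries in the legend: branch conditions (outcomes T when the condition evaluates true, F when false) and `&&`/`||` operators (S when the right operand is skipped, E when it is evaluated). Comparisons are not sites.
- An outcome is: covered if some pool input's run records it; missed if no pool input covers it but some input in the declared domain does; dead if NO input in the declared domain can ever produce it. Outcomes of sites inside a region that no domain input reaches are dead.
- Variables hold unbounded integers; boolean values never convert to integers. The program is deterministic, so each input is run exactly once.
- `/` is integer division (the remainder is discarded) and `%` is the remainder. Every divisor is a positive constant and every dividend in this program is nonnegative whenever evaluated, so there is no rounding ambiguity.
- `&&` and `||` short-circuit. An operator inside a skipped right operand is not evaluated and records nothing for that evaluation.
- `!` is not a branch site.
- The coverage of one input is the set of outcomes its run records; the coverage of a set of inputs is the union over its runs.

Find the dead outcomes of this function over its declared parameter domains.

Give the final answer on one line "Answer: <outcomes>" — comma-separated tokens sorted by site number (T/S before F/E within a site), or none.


running all 80 domain inputs and tallying outcomes:
  B9=F: unreachable across the whole domain -> dead
  B10=T: unreachable across the whole domain -> dead
  B10=F: unreachable across the whole domain -> dead
  reachable outcomes have witnesses, e.g. B1=T (e.g. k=2, t=-2, x=2), B1=F (e.g. k=2, t=-2, x=0), B2=T (e.g. k=2, t=-2, x=0), B2=F (e.g. k=2, t=-2, x=2)
Answer: B9=F, B10=T, B10=F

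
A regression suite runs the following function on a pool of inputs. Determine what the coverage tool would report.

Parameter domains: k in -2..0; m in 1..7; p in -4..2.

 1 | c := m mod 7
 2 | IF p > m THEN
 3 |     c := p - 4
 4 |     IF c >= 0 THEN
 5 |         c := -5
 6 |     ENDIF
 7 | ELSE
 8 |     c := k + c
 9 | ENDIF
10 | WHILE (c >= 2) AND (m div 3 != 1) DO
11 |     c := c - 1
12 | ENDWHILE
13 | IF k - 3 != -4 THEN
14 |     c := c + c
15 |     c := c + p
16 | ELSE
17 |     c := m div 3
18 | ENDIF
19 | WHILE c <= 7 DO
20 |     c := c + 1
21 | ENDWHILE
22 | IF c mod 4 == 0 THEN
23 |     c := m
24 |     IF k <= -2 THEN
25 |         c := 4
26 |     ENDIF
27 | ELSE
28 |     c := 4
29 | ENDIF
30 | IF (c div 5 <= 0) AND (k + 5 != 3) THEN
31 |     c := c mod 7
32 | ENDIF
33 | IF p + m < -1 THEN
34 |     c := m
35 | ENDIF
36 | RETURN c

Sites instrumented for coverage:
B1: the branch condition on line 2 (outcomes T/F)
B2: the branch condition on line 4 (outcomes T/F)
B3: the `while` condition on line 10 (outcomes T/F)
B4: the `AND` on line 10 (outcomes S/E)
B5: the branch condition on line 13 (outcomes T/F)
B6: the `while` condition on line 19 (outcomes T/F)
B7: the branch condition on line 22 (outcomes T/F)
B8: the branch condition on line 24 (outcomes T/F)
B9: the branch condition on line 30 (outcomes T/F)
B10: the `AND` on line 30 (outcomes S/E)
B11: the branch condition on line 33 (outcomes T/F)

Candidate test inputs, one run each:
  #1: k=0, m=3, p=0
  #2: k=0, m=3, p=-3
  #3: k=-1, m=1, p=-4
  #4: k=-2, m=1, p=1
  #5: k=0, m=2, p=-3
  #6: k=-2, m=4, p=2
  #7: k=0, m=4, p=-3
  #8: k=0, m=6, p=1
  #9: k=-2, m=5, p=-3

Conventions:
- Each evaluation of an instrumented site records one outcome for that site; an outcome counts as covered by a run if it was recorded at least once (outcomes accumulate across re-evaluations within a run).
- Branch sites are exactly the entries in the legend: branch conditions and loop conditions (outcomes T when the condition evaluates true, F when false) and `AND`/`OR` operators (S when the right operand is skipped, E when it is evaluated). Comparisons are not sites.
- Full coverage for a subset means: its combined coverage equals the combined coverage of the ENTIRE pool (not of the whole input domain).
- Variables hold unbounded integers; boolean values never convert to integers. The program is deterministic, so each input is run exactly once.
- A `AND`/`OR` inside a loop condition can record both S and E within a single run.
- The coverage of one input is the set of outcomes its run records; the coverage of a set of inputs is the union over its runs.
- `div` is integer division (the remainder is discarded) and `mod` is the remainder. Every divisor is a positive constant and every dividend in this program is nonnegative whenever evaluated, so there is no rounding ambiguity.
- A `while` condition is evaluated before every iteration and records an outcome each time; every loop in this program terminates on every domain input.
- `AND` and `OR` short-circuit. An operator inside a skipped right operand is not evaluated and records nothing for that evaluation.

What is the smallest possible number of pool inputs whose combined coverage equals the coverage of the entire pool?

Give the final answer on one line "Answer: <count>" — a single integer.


#1 (k=0, m=3, p=0) -> B1->F, B4->E, B3->F, B5->T, B6->T, B6->T, B6->F, B7->T, B8->F, B10->E, B9->T, B11->F; covered: B1=F, B3=F, B4=E, B5=T, B6=T, B6=F, B7=T, B8=F, B9=T, B10=E, B11=F
#2 (k=0, m=3, p=-3) -> B1->F, B4->E, B3->F, B5->T, B6->T, B6->T, B6->T, B6->T, B6->T, B6->F, B7->T, B8->F, B10->E, B9->T, ...; covered: B1=F, B3=F, B4=E, B5=T, B6=T, B6=F, B7=T, B8=F, B9=T, B10=E, B11=F
#3 (k=-1, m=1, p=-4) -> B1->F, B4->S, B3->F, B5->F, B6->T, B6->T, B6->T, B6->T, B6->T, B6->T, B6->T, B6->T, B6->F, B7->T, ...; covered: B1=F, B3=F, B4=S, B5=F, B6=T, B6=F, B7=T, B8=F, B9=T, B10=E, B11=T
#4 (k=-2, m=1, p=1) -> B1->F, B4->S, B3->F, B5->T, B6->T, B6->T, B6->T, B6->T, B6->T, B6->T, B6->T, B6->T, B6->T, B6->F, ...; covered: B1=F, B3=F, B4=S, B5=T, B6=T, B6=F, B7=T, B8=T, B9=F, B10=E, B11=F
#5 (k=0, m=2, p=-3) -> B1->F, B4->E, B3->T, B4->S, B3->F, B5->T, B6->T, B6->T, B6->T, B6->T, B6->T, B6->T, B6->T, B6->T, ...; covered: B1=F, B3=T, B3=F, B4=S, B4=E, B5=T, B6=T, B6=F, B7=T, B8=F, B9=T, B10=E, B11=F
#6 (k=-2, m=4, p=2) -> B1->F, B4->E, B3->F, B5->T, B6->T, B6->T, B6->F, B7->T, B8->T, B10->E, B9->F, B11->F; covered: B1=F, B3=F, B4=E, B5=T, B6=T, B6=F, B7=T, B8=T, B9=F, B10=E, B11=F
#7 (k=0, m=4, p=-3) -> B1->F, B4->E, B3->F, B5->T, B6->T, B6->T, B6->T, B6->F, B7->T, B8->F, B10->E, B9->T, B11->F; covered: B1=F, B3=F, B4=E, B5=T, B6=T, B6=F, B7=T, B8=F, B9=T, B10=E, B11=F
#8 (k=0, m=6, p=1) -> B1->F, B4->E, B3->T, B4->E, B3->T, B4->E, B3->T, B4->E, B3->T, B4->E, B3->T, B4->S, B3->F, B5->T, ...; covered: B1=F, B3=T, B3=F, B4=S, B4=E, B5=T, B6=T, B6=F, B7=T, B8=F, B9=F, B10=S, B11=F
#9 (k=-2, m=5, p=-3) -> B1->F, B4->E, B3->F, B5->T, B6->T, B6->T, B6->T, B6->T, B6->T, B6->F, B7->T, B8->T, B10->E, B9->F, ...; covered: B1=F, B3=F, B4=E, B5=T, B6=T, B6=F, B7=T, B8=T, B9=F, B10=E, B11=F
pool-wide coverage (18 outcomes): B1=F, B3=T, B3=F, B4=S, B4=E, B5=T, B5=F, B6=T, B6=F, B7=T, B8=T, B8=F, B9=T, B9=F, B10=S, B10=E, B11=T, B11=F
no size-1 subset reaches all 18 outcomes (best union: 13/18)
no size-2 subset reaches all 18 outcomes (best union: 17/18)
the canonical winner is {3, 4, 8}: size 3, full 18-outcome coverage, earliest index list among size-3 covers
Answer: 3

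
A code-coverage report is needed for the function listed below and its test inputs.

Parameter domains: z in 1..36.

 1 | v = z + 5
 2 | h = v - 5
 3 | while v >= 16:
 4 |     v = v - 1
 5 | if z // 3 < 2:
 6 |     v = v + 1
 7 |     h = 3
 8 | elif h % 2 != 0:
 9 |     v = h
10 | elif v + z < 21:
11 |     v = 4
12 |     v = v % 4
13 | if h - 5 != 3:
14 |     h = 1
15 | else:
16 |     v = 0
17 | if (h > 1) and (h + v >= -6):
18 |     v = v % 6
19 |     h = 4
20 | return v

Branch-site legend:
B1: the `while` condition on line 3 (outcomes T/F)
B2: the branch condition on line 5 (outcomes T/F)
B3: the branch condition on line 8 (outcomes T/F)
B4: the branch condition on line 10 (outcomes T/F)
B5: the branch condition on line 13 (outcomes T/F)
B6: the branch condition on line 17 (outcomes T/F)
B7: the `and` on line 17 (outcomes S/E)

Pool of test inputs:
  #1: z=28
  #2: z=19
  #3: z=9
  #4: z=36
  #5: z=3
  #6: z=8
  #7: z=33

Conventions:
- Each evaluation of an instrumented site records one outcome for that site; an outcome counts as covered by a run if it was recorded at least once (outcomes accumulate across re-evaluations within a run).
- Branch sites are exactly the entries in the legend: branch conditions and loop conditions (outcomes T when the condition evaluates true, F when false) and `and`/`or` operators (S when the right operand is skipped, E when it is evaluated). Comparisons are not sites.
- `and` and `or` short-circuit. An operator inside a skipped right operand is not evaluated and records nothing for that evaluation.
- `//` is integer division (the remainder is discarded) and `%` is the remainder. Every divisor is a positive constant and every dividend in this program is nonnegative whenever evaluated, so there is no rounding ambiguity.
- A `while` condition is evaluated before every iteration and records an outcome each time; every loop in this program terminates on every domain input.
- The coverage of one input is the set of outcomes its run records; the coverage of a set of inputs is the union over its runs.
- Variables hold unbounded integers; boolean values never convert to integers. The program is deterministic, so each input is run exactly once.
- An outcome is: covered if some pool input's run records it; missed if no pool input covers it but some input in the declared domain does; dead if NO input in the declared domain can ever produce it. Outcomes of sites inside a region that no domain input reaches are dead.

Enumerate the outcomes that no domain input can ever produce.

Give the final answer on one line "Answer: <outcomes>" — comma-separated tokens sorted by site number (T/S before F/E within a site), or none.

checking every outcome against all 36 domain inputs:
  reachable outcomes have witnesses, e.g. B1=T (e.g. z=11), B1=F (e.g. z=1), B2=T (e.g. z=1), B2=F (e.g. z=6)

Answer: none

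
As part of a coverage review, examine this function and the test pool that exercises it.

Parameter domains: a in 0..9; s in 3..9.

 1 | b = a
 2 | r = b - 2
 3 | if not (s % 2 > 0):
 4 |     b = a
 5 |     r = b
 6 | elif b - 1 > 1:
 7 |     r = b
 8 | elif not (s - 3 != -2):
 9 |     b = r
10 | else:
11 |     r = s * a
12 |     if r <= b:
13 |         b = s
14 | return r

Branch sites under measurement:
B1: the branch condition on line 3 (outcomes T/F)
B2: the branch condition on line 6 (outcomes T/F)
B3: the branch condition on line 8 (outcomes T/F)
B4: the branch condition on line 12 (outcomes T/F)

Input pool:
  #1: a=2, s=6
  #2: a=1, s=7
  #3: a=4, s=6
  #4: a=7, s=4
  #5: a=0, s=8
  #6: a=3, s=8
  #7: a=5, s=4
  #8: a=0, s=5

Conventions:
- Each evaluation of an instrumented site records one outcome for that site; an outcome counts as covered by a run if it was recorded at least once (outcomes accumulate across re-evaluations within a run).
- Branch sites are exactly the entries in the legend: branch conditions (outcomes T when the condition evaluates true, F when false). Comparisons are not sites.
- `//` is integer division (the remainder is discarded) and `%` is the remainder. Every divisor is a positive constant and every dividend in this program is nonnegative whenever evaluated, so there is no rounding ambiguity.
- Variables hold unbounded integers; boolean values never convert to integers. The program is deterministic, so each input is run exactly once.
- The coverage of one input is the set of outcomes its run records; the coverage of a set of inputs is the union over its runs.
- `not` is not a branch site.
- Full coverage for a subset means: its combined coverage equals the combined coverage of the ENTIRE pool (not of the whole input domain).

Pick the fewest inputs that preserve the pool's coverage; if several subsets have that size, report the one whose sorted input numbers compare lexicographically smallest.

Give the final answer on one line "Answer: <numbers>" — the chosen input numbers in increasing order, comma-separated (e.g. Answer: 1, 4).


input #1 (a=2, s=6): events B1->T; covers B1=T
input #2 (a=1, s=7): events B1->F, B2->F, B3->F, B4->F; covers B1=F, B2=F, B3=F, B4=F
input #3 (a=4, s=6): events B1->T; covers B1=T
input #4 (a=7, s=4): events B1->T; covers B1=T
input #5 (a=0, s=8): events B1->T; covers B1=T
input #6 (a=3, s=8): events B1->T; covers B1=T
input #7 (a=5, s=4): events B1->T; covers B1=T
input #8 (a=0, s=5): events B1->F, B2->F, B3->F, B4->T; covers B1=F, B2=F, B3=F, B4=T
union over all inputs: B1=T, B1=F, B2=F, B3=F, B4=T, B4=F (6 outcomes)
every size-1 subset falls short of the 6 outcomes (best: 4/6)
every size-2 subset falls short of the 6 outcomes (best: 5/6)
inputs {1, 2, 8} (size 3) cover everything; no size-3 subset with a lexicographically smaller index list covers all 6
Answer: 1, 2, 8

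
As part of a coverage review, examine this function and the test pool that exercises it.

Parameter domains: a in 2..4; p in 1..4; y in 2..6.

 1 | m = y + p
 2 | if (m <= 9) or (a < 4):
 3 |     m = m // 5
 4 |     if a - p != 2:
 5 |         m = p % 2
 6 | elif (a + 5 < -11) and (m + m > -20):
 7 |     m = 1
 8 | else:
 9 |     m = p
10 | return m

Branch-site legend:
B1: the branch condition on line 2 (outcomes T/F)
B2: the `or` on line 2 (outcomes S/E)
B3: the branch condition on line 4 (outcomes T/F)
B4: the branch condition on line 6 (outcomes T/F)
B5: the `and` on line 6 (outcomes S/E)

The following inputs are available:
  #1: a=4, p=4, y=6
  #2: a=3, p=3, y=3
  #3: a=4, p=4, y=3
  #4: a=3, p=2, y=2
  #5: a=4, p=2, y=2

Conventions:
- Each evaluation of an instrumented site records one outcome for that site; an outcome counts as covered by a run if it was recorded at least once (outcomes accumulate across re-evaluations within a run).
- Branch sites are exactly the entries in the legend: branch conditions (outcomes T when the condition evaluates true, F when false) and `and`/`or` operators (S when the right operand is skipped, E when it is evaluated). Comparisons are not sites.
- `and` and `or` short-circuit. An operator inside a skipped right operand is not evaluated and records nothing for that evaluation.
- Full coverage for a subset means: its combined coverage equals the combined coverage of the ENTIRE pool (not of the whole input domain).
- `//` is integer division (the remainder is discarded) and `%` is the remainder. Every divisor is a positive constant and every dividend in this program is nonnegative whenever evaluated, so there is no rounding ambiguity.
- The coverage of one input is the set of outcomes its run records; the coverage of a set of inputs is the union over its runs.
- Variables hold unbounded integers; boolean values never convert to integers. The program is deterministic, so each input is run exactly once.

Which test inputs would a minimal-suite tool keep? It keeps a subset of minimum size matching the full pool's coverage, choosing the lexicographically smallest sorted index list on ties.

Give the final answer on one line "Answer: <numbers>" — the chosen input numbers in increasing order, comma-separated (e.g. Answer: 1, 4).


input #1 (a=4, p=4, y=6): events B2->E, B1->F, B5->S, B4->F; covers B1=F, B2=E, B4=F, B5=S
input #2 (a=3, p=3, y=3): events B2->S, B1->T, B3->T; covers B1=T, B2=S, B3=T
input #3 (a=4, p=4, y=3): events B2->S, B1->T, B3->T; covers B1=T, B2=S, B3=T
input #4 (a=3, p=2, y=2): events B2->S, B1->T, B3->T; covers B1=T, B2=S, B3=T
input #5 (a=4, p=2, y=2): events B2->S, B1->T, B3->F; covers B1=T, B2=S, B3=F
union over all inputs: B1=T, B1=F, B2=S, B2=E, B3=T, B3=F, B4=F, B5=S (8 outcomes)
size 1 is not enough: best union over all size-1 subsets is 4/8
size 2 is not enough: best union over all size-2 subsets is 7/8
the canonical winner is {1, 2, 5}: size 3, full 8-outcome coverage, earliest index list among size-3 covers
Answer: 1, 2, 5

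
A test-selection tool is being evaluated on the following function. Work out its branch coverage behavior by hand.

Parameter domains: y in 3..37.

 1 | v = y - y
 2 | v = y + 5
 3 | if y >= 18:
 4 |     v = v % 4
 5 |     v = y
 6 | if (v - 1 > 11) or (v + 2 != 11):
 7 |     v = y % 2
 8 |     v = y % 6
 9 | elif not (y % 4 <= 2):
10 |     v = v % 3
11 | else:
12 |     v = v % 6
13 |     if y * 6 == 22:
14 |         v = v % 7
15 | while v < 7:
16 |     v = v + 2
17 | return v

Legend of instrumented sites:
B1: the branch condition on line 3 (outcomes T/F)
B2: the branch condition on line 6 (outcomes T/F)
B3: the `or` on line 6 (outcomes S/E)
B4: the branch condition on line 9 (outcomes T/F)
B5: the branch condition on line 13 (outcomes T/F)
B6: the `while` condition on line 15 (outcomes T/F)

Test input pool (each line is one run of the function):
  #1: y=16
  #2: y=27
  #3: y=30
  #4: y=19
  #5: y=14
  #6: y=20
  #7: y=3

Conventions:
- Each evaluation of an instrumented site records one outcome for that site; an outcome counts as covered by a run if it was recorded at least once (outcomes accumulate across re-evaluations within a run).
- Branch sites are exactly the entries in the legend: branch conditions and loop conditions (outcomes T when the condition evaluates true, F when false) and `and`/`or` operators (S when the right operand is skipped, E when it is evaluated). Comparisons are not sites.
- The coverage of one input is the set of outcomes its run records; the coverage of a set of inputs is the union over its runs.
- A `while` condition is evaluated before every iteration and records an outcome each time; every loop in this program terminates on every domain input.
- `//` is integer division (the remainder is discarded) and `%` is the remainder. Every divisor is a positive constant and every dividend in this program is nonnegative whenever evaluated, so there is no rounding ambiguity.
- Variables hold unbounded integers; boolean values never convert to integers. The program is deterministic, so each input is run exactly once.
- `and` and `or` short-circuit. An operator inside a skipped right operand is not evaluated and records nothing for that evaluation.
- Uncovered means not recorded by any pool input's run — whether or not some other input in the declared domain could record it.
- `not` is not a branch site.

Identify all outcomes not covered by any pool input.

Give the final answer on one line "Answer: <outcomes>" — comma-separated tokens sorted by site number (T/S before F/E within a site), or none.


test 1 (y=16) fires B1->F, B3->S, B2->T, B6->T, B6->T, B6->F; hits B1=F, B2=T, B3=S, B6=T, B6=F
test 2 (y=27) fires B1->T, B3->S, B2->T, B6->T, B6->T, B6->F; hits B1=T, B2=T, B3=S, B6=T, B6=F
test 3 (y=30) fires B1->T, B3->S, B2->T, B6->T, B6->T, B6->T, B6->T, B6->F; hits B1=T, B2=T, B3=S, B6=T, B6=F
test 4 (y=19) fires B1->T, B3->S, B2->T, B6->T, B6->T, B6->T, B6->F; hits B1=T, B2=T, B3=S, B6=T, B6=F
test 5 (y=14) fires B1->F, B3->S, B2->T, B6->T, B6->T, B6->T, B6->F; hits B1=F, B2=T, B3=S, B6=T, B6=F
test 6 (y=20) fires B1->T, B3->S, B2->T, B6->T, B6->T, B6->T, B6->F; hits B1=T, B2=T, B3=S, B6=T, B6=F
test 7 (y=3) fires B1->F, B3->E, B2->T, B6->T, B6->T, B6->F; hits B1=F, B2=T, B3=E, B6=T, B6=F
union over the pool: B1=T, B1=F, B2=T, B3=S, B3=E, B6=T, B6=F
uncovered (5 of 12): B2=F, B4=T, B4=F, B5=T, B5=F
Answer: B2=F, B4=T, B4=F, B5=T, B5=F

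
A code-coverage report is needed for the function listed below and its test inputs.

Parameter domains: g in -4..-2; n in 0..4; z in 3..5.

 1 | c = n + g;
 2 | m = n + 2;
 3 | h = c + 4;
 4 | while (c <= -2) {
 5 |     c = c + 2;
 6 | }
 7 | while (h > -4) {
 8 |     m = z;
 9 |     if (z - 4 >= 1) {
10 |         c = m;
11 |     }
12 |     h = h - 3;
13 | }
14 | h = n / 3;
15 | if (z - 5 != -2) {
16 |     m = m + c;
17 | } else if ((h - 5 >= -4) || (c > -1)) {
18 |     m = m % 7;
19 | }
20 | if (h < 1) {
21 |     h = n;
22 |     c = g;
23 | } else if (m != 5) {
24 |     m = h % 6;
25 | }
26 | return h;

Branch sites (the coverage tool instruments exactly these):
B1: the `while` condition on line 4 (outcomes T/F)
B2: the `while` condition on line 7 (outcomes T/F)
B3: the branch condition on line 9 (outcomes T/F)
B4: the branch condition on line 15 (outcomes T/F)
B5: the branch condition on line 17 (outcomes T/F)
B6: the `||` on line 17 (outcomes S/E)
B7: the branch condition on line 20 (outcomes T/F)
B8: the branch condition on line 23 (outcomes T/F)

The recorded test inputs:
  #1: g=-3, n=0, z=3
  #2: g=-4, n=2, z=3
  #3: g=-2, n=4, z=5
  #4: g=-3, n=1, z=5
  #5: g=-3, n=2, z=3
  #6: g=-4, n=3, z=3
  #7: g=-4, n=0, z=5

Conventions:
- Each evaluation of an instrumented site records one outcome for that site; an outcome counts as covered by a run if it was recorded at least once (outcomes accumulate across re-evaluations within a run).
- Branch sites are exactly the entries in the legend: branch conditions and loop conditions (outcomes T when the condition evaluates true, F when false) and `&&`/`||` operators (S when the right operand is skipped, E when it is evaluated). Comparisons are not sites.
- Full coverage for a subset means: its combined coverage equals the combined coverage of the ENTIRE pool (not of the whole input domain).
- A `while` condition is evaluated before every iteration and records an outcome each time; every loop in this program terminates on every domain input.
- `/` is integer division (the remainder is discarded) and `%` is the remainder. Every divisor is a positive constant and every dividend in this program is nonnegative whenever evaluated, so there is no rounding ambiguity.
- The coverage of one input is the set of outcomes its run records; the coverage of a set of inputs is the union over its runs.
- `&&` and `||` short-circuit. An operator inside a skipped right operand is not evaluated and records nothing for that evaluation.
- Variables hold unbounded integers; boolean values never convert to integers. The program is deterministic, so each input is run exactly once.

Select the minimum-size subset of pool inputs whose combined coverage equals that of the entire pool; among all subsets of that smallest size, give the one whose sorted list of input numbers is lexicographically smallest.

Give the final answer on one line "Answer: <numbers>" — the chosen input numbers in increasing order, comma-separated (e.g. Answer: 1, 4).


input #1 (g=-3, n=0, z=3): events B1->T, B1->F, B2->T, B3->F, B2->T, B3->F, B2->F, B4->F, B6->E, B5->F, B7->T; covers B1=T, B1=F, B2=T, B2=F, B3=F, B4=F, B5=F, B6=E, B7=T
input #2 (g=-4, n=2, z=3): events B1->T, B1->F, B2->T, B3->F, B2->T, B3->F, B2->F, B4->F, B6->E, B5->T, B7->T; covers B1=T, B1=F, B2=T, B2=F, B3=F, B4=F, B5=T, B6=E, B7=T
input #3 (g=-2, n=4, z=5): events B1->F, B2->T, B3->T, B2->T, B3->T, B2->T, B3->T, B2->T, B3->T, B2->F, B4->T, B7->F, B8->T; covers B1=F, B2=T, B2=F, B3=T, B4=T, B7=F, B8=T
input #4 (g=-3, n=1, z=5): events B1->T, B1->F, B2->T, B3->T, B2->T, B3->T, B2->F, B4->T, B7->T; covers B1=T, B1=F, B2=T, B2=F, B3=T, B4=T, B7=T
input #5 (g=-3, n=2, z=3): events B1->F, B2->T, B3->F, B2->T, B3->F, B2->T, B3->F, B2->F, B4->F, B6->E, B5->F, B7->T; covers B1=F, B2=T, B2=F, B3=F, B4=F, B5=F, B6=E, B7=T
input #6 (g=-4, n=3, z=3): events B1->F, B2->T, B3->F, B2->T, B3->F, B2->T, B3->F, B2->F, B4->F, B6->S, B5->T, B7->F, B8->T; covers B1=F, B2=T, B2=F, B3=F, B4=F, B5=T, B6=S, B7=F, B8=T
input #7 (g=-4, n=0, z=5): events B1->T, B1->T, B1->F, B2->T, B3->T, B2->T, B3->T, B2->F, B4->T, B7->T; covers B1=T, B1=F, B2=T, B2=F, B3=T, B4=T, B7=T
together the pool reaches 15 outcomes: B1=T, B1=F, B2=T, B2=F, B3=T, B3=F, B4=T, B4=F, B5=T, B5=F, B6=S, B6=E, B7=T, B7=F, B8=T
size 1 is not enough: best union over all size-1 subsets is 9/15
size 2 is not enough: best union over all size-2 subsets is 13/15
the canonical winner is {1, 3, 6}: size 3, full 15-outcome coverage, earliest index list among size-3 covers
Answer: 1, 3, 6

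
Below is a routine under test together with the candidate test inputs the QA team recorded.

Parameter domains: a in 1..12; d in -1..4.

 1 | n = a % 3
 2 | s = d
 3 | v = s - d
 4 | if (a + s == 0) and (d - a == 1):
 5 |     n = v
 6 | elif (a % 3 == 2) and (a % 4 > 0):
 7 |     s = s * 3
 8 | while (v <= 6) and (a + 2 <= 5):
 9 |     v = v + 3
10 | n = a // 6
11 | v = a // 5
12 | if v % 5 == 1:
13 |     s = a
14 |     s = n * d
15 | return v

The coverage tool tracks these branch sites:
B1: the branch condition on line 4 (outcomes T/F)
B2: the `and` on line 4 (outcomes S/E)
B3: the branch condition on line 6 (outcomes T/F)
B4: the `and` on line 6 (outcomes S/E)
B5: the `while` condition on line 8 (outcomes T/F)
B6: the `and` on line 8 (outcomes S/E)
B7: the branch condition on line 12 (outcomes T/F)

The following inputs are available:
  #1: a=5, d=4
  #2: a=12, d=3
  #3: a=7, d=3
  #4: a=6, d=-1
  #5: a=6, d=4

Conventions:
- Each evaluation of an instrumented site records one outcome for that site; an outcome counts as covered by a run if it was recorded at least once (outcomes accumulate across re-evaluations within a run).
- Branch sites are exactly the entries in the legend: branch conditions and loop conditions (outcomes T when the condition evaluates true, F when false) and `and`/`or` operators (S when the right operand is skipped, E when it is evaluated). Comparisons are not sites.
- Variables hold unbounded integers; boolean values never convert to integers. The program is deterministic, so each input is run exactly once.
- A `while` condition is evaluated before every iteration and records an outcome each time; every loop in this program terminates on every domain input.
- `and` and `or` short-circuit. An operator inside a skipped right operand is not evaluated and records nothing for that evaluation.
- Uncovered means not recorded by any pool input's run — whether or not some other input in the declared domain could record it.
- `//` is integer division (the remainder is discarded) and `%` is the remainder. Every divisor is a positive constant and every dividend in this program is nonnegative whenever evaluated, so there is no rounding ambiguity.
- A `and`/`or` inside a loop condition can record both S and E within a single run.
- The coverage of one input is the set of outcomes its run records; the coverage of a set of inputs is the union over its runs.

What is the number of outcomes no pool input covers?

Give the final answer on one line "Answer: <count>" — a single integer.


test 1 (a=5, d=4) fires B2->S, B1->F, B4->E, B3->T, B6->E, B5->F, B7->T; hits B1=F, B2=S, B3=T, B4=E, B5=F, B6=E, B7=T
test 2 (a=12, d=3) fires B2->S, B1->F, B4->S, B3->F, B6->E, B5->F, B7->F; hits B1=F, B2=S, B3=F, B4=S, B5=F, B6=E, B7=F
test 3 (a=7, d=3) fires B2->S, B1->F, B4->S, B3->F, B6->E, B5->F, B7->T; hits B1=F, B2=S, B3=F, B4=S, B5=F, B6=E, B7=T
test 4 (a=6, d=-1) fires B2->S, B1->F, B4->S, B3->F, B6->E, B5->F, B7->T; hits B1=F, B2=S, B3=F, B4=S, B5=F, B6=E, B7=T
test 5 (a=6, d=4) fires B2->S, B1->F, B4->S, B3->F, B6->E, B5->F, B7->T; hits B1=F, B2=S, B3=F, B4=S, B5=F, B6=E, B7=T
union over the pool: B1=F, B2=S, B3=T, B3=F, B4=S, B4=E, B5=F, B6=E, B7=T, B7=F
uncovered (4 of 14): B1=T, B2=E, B5=T, B6=S
Answer: 4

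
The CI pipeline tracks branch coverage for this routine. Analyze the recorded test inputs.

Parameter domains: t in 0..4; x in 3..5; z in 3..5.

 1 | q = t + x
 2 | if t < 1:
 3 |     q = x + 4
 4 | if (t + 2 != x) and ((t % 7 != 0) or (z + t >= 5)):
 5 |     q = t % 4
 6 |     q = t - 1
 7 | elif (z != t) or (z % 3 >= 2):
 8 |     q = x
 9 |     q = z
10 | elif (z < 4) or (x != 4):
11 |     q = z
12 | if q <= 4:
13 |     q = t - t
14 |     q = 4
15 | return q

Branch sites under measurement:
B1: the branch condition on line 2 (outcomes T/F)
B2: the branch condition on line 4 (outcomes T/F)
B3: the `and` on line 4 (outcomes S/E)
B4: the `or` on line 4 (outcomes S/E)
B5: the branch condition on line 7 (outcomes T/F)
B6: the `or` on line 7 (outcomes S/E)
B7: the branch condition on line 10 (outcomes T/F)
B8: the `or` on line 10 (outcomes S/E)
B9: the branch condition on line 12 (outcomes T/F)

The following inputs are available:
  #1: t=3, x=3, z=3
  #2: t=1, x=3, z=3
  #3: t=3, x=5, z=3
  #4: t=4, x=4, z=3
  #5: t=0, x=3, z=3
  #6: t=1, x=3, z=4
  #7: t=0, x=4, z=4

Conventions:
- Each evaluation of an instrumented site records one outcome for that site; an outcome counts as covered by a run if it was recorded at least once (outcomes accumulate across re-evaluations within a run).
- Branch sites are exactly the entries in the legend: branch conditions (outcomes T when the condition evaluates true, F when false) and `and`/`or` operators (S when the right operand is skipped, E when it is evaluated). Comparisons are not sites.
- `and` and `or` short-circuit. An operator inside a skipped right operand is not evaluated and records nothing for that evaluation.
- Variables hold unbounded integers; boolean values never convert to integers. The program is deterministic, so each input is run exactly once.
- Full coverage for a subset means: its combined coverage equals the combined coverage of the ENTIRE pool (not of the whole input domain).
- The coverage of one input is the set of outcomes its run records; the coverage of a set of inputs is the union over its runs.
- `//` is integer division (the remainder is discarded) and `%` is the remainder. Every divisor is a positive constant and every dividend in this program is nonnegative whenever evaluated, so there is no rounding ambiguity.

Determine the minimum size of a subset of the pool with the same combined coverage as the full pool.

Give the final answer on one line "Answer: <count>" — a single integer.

test 1 (t=3, x=3, z=3) fires B1->F, B3->E, B4->S, B2->T, B9->T; hits B1=F, B2=T, B3=E, B4=S, B9=T
test 2 (t=1, x=3, z=3) fires B1->F, B3->S, B2->F, B6->S, B5->T, B9->T; hits B1=F, B2=F, B3=S, B5=T, B6=S, B9=T
test 3 (t=3, x=5, z=3) fires B1->F, B3->S, B2->F, B6->E, B5->F, B8->S, B7->T, B9->T; hits B1=F, B2=F, B3=S, B5=F, B6=E, B7=T, B8=S, B9=T
test 4 (t=4, x=4, z=3) fires B1->F, B3->E, B4->S, B2->T, B9->T; hits B1=F, B2=T, B3=E, B4=S, B9=T
test 5 (t=0, x=3, z=3) fires B1->T, B3->E, B4->E, B2->F, B6->S, B5->T, B9->T; hits B1=T, B2=F, B3=E, B4=E, B5=T, B6=S, B9=T
test 6 (t=1, x=3, z=4) fires B1->F, B3->S, B2->F, B6->S, B5->T, B9->T; hits B1=F, B2=F, B3=S, B5=T, B6=S, B9=T
test 7 (t=0, x=4, z=4) fires B1->T, B3->E, B4->E, B2->F, B6->S, B5->T, B9->T; hits B1=T, B2=F, B3=E, B4=E, B5=T, B6=S, B9=T
union over all inputs: B1=T, B1=F, B2=T, B2=F, B3=S, B3=E, B4=S, B4=E, B5=T, B5=F, B6=S, B6=E, B7=T, B8=S, B9=T (15 outcomes)
no size-1 subset reaches all 15 outcomes (best union: 8/15)
no size-2 subset reaches all 15 outcomes (best union: 13/15)
at size 3, {1, 3, 5} reaches all 15 outcomes; every lexicographically earlier size-3 subset fails

Answer: 3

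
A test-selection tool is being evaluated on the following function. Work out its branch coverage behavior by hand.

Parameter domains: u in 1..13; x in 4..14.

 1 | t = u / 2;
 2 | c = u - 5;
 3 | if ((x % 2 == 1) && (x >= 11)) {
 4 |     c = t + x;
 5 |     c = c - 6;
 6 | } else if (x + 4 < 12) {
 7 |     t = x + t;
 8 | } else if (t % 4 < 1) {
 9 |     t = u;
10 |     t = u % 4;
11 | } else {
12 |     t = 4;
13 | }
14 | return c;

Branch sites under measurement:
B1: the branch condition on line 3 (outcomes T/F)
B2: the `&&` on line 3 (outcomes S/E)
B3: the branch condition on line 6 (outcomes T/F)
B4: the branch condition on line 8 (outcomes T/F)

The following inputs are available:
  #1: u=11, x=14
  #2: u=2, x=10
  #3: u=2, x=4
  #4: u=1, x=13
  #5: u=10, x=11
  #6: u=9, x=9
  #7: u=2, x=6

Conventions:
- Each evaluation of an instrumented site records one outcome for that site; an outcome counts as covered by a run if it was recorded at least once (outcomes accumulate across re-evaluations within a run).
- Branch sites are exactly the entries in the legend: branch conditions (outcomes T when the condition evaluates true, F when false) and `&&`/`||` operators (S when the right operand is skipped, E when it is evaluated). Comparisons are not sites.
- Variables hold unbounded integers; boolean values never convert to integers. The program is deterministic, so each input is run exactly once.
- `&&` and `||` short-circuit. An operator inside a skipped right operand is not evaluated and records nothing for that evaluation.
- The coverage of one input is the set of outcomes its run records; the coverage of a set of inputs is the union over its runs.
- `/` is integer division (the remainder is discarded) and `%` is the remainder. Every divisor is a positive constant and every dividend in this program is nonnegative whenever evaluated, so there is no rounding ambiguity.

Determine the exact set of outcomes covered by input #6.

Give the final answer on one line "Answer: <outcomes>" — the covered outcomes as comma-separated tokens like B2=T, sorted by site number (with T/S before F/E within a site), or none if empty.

Tracing the run of input #6 (u=9, x=9):
  B2->E, B1->F, B3->F, B4->T
deduplicating events, the covered set is: B1=F, B2=E, B3=F, B4=T

Answer: B1=F, B2=E, B3=F, B4=T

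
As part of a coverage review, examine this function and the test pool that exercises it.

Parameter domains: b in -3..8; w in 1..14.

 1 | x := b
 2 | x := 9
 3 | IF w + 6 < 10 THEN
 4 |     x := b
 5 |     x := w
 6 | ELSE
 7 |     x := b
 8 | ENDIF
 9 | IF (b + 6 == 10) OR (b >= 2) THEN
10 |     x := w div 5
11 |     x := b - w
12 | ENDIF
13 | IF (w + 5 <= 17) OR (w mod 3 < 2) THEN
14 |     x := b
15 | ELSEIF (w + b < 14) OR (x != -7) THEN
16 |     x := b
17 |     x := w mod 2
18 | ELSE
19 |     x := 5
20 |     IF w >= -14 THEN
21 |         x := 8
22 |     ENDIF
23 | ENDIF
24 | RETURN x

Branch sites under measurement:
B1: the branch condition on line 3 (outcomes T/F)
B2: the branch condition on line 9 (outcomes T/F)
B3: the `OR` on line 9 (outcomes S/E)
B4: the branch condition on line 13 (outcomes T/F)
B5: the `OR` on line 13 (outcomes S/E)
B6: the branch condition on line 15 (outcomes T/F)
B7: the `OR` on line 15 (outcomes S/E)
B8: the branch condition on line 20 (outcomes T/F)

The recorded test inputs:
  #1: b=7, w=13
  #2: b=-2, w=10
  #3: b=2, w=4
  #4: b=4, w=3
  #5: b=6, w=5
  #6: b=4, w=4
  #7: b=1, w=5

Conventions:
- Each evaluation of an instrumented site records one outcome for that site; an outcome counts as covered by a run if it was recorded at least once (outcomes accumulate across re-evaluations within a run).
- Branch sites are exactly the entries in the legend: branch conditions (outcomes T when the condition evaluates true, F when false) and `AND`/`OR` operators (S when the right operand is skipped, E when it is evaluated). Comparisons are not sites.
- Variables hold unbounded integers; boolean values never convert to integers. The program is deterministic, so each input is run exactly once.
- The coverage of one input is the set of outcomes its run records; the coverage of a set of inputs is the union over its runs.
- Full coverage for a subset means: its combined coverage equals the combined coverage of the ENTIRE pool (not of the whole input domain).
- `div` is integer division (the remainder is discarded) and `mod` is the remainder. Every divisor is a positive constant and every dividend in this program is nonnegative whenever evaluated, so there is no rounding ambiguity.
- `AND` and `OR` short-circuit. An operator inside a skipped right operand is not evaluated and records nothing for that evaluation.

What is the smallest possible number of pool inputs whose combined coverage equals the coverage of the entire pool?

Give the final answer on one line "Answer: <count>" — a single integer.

test 1 (b=7, w=13) fires B1->F, B3->E, B2->T, B5->E, B4->T; hits B1=F, B2=T, B3=E, B4=T, B5=E
test 2 (b=-2, w=10) fires B1->F, B3->E, B2->F, B5->S, B4->T; hits B1=F, B2=F, B3=E, B4=T, B5=S
test 3 (b=2, w=4) fires B1->F, B3->E, B2->T, B5->S, B4->T; hits B1=F, B2=T, B3=E, B4=T, B5=S
test 4 (b=4, w=3) fires B1->T, B3->S, B2->T, B5->S, B4->T; hits B1=T, B2=T, B3=S, B4=T, B5=S
test 5 (b=6, w=5) fires B1->F, B3->E, B2->T, B5->S, B4->T; hits B1=F, B2=T, B3=E, B4=T, B5=S
test 6 (b=4, w=4) fires B1->F, B3->S, B2->T, B5->S, B4->T; hits B1=F, B2=T, B3=S, B4=T, B5=S
test 7 (b=1, w=5) fires B1->F, B3->E, B2->F, B5->S, B4->T; hits B1=F, B2=F, B3=E, B4=T, B5=S
together the pool reaches 9 outcomes: B1=T, B1=F, B2=T, B2=F, B3=S, B3=E, B4=T, B5=S, B5=E
checked all size-1 subsets: none covers 9 outcomes (max 5/9)
checked all size-2 subsets: none covers 9 outcomes (max 8/9)
inputs {1, 2, 4} (size 3) cover everything; no size-3 subset with a lexicographically smaller index list covers all 9

Answer: 3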